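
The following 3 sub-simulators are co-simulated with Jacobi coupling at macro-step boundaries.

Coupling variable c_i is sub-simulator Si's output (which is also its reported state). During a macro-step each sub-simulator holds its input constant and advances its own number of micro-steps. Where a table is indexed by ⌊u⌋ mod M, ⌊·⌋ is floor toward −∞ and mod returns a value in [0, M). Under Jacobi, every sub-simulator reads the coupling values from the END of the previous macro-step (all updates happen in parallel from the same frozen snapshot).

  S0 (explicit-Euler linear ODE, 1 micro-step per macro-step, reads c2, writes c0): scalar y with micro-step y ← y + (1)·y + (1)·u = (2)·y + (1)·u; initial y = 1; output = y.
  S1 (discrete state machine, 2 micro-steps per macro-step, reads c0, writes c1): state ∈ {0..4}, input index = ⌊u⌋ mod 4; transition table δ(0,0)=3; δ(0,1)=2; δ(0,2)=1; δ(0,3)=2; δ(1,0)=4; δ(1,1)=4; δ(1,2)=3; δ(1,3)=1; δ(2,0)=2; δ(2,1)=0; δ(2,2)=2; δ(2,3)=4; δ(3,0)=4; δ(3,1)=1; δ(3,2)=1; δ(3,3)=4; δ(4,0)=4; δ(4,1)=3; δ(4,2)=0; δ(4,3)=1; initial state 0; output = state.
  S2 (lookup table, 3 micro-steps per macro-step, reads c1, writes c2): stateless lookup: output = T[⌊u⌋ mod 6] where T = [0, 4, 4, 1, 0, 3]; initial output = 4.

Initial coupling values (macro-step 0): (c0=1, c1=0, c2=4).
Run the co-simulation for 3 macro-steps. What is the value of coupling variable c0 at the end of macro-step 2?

c0 at macro-step 2 = 12

macro 1: S0 reads c2=4 → after 1×micro: 6; S1 reads c0=1 → after 2×micro: 0; S2 reads c1=0 → after 3×micro: 0 ⇒ (c0=6, c1=0, c2=0)
macro 2: S0 reads c2=0 → after 1×micro: 12; S1 reads c0=6 → after 2×micro: 3; S2 reads c1=0 → after 3×micro: 0 ⇒ (c0=12, c1=3, c2=0)
macro 3: S0 reads c2=0 → after 1×micro: 24; S1 reads c0=12 → after 2×micro: 4; S2 reads c1=3 → after 3×micro: 1 ⇒ (c0=24, c1=4, c2=1)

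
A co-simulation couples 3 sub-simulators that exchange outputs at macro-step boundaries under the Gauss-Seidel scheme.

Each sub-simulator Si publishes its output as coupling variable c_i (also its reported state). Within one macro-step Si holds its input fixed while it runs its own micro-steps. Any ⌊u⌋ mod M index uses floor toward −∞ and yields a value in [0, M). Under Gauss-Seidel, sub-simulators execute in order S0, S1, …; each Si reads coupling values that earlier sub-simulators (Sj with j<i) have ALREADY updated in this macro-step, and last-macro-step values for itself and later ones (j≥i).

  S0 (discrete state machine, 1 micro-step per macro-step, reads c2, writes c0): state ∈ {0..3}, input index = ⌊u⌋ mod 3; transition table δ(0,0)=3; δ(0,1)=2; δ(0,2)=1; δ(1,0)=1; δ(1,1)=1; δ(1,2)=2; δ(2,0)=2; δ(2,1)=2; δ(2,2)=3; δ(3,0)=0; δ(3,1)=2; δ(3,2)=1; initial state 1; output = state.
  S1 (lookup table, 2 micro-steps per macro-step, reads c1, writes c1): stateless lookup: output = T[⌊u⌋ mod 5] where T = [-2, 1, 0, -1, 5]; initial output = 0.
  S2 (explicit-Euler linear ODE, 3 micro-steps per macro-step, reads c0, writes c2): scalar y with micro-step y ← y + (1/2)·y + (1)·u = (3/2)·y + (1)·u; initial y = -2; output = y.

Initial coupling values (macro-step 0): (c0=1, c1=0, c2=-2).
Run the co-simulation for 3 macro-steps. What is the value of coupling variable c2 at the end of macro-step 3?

macro 1: S0 reads c2=-2 → after 1×micro: 1; S1 reads c1=0 → after 2×micro: -2; S2 reads c0=1 → after 3×micro: -2 ⇒ (c0=1, c1=-2, c2=-2)
macro 2: S0 reads c2=-2 → after 1×micro: 1; S1 reads c1=-2 → after 2×micro: -1; S2 reads c0=1 → after 3×micro: -2 ⇒ (c0=1, c1=-1, c2=-2)
macro 3: S0 reads c2=-2 → after 1×micro: 1; S1 reads c1=-1 → after 2×micro: 5; S2 reads c0=1 → after 3×micro: -2 ⇒ (c0=1, c1=5, c2=-2)

c2 at macro-step 3 = -2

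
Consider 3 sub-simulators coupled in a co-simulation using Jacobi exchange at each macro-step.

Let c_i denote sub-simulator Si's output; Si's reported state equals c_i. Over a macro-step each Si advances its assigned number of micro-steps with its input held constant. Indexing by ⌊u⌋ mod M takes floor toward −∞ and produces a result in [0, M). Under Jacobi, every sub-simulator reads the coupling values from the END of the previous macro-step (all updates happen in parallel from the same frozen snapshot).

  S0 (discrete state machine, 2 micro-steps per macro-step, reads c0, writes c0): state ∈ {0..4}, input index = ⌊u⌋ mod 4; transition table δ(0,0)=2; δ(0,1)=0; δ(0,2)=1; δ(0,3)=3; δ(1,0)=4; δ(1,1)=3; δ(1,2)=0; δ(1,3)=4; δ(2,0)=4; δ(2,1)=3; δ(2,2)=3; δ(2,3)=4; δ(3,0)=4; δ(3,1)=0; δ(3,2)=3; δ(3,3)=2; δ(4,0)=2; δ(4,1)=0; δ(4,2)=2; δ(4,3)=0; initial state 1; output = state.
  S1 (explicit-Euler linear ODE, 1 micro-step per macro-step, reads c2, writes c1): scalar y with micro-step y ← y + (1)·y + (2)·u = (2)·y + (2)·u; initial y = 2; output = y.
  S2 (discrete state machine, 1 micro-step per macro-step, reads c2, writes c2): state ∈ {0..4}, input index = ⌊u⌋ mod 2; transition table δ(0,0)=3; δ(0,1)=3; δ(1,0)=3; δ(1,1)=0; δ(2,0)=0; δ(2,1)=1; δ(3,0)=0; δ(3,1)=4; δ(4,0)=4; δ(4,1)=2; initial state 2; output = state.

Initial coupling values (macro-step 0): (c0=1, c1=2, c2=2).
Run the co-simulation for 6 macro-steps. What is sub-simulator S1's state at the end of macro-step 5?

S1 state at macro-step 5 = 176

macro 1: S0 reads c0=1 → after 2×micro: 0; S1 reads c2=2 → after 1×micro: 8; S2 reads c2=2 → after 1×micro: 0 ⇒ (c0=0, c1=8, c2=0)
macro 2: S0 reads c0=0 → after 2×micro: 4; S1 reads c2=0 → after 1×micro: 16; S2 reads c2=0 → after 1×micro: 3 ⇒ (c0=4, c1=16, c2=3)
macro 3: S0 reads c0=4 → after 2×micro: 4; S1 reads c2=3 → after 1×micro: 38; S2 reads c2=3 → after 1×micro: 4 ⇒ (c0=4, c1=38, c2=4)
macro 4: S0 reads c0=4 → after 2×micro: 4; S1 reads c2=4 → after 1×micro: 84; S2 reads c2=4 → after 1×micro: 4 ⇒ (c0=4, c1=84, c2=4)
macro 5: S0 reads c0=4 → after 2×micro: 4; S1 reads c2=4 → after 1×micro: 176; S2 reads c2=4 → after 1×micro: 4 ⇒ (c0=4, c1=176, c2=4)
macro 6: S0 reads c0=4 → after 2×micro: 4; S1 reads c2=4 → after 1×micro: 360; S2 reads c2=4 → after 1×micro: 4 ⇒ (c0=4, c1=360, c2=4)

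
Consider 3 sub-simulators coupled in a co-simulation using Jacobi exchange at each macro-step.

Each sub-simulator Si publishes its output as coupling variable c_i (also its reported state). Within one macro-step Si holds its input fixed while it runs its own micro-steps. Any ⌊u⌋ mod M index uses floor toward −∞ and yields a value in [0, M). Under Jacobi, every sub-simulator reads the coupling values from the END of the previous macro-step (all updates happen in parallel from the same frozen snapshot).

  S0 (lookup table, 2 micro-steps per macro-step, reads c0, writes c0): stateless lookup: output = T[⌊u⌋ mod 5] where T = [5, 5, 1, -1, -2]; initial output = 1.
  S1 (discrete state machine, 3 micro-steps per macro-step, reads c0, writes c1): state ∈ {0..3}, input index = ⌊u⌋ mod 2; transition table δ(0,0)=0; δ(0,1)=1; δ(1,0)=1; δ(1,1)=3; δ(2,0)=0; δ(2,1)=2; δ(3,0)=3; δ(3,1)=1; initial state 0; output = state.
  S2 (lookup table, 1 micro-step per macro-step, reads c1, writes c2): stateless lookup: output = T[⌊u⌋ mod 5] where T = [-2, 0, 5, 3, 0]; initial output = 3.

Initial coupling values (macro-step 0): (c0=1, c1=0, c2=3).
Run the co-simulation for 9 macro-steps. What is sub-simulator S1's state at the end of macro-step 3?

S1 state at macro-step 3 = 1

macro 1: S0 reads c0=1 → after 2×micro: 5; S1 reads c0=1 → after 3×micro: 1; S2 reads c1=0 → after 1×micro: -2 ⇒ (c0=5, c1=1, c2=-2)
macro 2: S0 reads c0=5 → after 2×micro: 5; S1 reads c0=5 → after 3×micro: 3; S2 reads c1=1 → after 1×micro: 0 ⇒ (c0=5, c1=3, c2=0)
macro 3: S0 reads c0=5 → after 2×micro: 5; S1 reads c0=5 → after 3×micro: 1; S2 reads c1=3 → after 1×micro: 3 ⇒ (c0=5, c1=1, c2=3)
macro 4: S0 reads c0=5 → after 2×micro: 5; S1 reads c0=5 → after 3×micro: 3; S2 reads c1=1 → after 1×micro: 0 ⇒ (c0=5, c1=3, c2=0)
macro 5: S0 reads c0=5 → after 2×micro: 5; S1 reads c0=5 → after 3×micro: 1; S2 reads c1=3 → after 1×micro: 3 ⇒ (c0=5, c1=1, c2=3)
macro 6: S0 reads c0=5 → after 2×micro: 5; S1 reads c0=5 → after 3×micro: 3; S2 reads c1=1 → after 1×micro: 0 ⇒ (c0=5, c1=3, c2=0)
macro 7: S0 reads c0=5 → after 2×micro: 5; S1 reads c0=5 → after 3×micro: 1; S2 reads c1=3 → after 1×micro: 3 ⇒ (c0=5, c1=1, c2=3)
macro 8: S0 reads c0=5 → after 2×micro: 5; S1 reads c0=5 → after 3×micro: 3; S2 reads c1=1 → after 1×micro: 0 ⇒ (c0=5, c1=3, c2=0)
macro 9: S0 reads c0=5 → after 2×micro: 5; S1 reads c0=5 → after 3×micro: 1; S2 reads c1=3 → after 1×micro: 3 ⇒ (c0=5, c1=1, c2=3)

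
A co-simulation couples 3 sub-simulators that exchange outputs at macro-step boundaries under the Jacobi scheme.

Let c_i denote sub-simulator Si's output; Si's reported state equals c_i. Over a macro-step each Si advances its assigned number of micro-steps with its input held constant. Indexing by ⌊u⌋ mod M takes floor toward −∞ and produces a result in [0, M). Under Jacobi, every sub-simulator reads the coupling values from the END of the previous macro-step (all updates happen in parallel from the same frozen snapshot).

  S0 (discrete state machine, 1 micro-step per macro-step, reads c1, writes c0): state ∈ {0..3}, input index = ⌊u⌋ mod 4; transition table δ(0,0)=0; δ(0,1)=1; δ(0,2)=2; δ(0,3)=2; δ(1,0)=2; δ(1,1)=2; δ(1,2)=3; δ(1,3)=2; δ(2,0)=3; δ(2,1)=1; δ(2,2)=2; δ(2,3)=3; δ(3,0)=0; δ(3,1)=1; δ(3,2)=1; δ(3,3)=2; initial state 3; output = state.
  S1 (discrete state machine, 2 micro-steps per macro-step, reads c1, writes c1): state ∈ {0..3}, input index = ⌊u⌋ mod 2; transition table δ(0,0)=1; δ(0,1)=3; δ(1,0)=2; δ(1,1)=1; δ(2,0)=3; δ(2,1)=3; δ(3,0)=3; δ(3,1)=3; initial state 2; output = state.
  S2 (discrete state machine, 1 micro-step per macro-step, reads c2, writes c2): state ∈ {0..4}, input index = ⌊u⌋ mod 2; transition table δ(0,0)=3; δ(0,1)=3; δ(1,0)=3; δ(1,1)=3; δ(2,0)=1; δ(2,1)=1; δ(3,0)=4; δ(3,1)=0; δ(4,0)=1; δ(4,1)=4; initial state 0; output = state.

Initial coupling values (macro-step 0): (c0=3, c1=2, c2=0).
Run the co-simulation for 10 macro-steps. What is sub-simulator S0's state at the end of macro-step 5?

macro 1: S0 reads c1=2 → after 1×micro: 1; S1 reads c1=2 → after 2×micro: 3; S2 reads c2=0 → after 1×micro: 3 ⇒ (c0=1, c1=3, c2=3)
macro 2: S0 reads c1=3 → after 1×micro: 2; S1 reads c1=3 → after 2×micro: 3; S2 reads c2=3 → after 1×micro: 0 ⇒ (c0=2, c1=3, c2=0)
macro 3: S0 reads c1=3 → after 1×micro: 3; S1 reads c1=3 → after 2×micro: 3; S2 reads c2=0 → after 1×micro: 3 ⇒ (c0=3, c1=3, c2=3)
macro 4: S0 reads c1=3 → after 1×micro: 2; S1 reads c1=3 → after 2×micro: 3; S2 reads c2=3 → after 1×micro: 0 ⇒ (c0=2, c1=3, c2=0)
macro 5: S0 reads c1=3 → after 1×micro: 3; S1 reads c1=3 → after 2×micro: 3; S2 reads c2=0 → after 1×micro: 3 ⇒ (c0=3, c1=3, c2=3)
macro 6: S0 reads c1=3 → after 1×micro: 2; S1 reads c1=3 → after 2×micro: 3; S2 reads c2=3 → after 1×micro: 0 ⇒ (c0=2, c1=3, c2=0)
macro 7: S0 reads c1=3 → after 1×micro: 3; S1 reads c1=3 → after 2×micro: 3; S2 reads c2=0 → after 1×micro: 3 ⇒ (c0=3, c1=3, c2=3)
macro 8: S0 reads c1=3 → after 1×micro: 2; S1 reads c1=3 → after 2×micro: 3; S2 reads c2=3 → after 1×micro: 0 ⇒ (c0=2, c1=3, c2=0)
macro 9: S0 reads c1=3 → after 1×micro: 3; S1 reads c1=3 → after 2×micro: 3; S2 reads c2=0 → after 1×micro: 3 ⇒ (c0=3, c1=3, c2=3)
macro 10: S0 reads c1=3 → after 1×micro: 2; S1 reads c1=3 → after 2×micro: 3; S2 reads c2=3 → after 1×micro: 0 ⇒ (c0=2, c1=3, c2=0)

S0 state at macro-step 5 = 3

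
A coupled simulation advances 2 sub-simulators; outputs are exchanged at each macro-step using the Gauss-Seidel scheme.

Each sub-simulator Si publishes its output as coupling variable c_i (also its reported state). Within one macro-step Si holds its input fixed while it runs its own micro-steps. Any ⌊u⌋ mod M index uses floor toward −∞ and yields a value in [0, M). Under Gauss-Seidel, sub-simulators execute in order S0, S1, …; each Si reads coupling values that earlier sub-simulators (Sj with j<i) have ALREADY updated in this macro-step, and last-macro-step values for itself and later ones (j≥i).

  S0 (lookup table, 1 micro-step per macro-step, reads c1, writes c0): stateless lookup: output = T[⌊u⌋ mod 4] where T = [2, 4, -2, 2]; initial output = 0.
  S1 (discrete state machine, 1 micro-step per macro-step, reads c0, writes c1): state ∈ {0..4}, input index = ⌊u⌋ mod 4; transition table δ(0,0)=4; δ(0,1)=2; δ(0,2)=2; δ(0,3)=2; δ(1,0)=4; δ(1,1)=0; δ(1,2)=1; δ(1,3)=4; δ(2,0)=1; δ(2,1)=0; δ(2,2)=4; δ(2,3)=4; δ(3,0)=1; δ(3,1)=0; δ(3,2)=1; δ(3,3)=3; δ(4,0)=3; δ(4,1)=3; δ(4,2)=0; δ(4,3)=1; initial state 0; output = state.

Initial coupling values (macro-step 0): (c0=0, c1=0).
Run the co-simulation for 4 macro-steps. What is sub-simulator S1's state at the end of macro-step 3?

macro 1: S0 reads c1=0 → after 1×micro: 2; S1 reads c0=2 → after 1×micro: 2 ⇒ (c0=2, c1=2)
macro 2: S0 reads c1=2 → after 1×micro: -2; S1 reads c0=-2 → after 1×micro: 4 ⇒ (c0=-2, c1=4)
macro 3: S0 reads c1=4 → after 1×micro: 2; S1 reads c0=2 → after 1×micro: 0 ⇒ (c0=2, c1=0)
macro 4: S0 reads c1=0 → after 1×micro: 2; S1 reads c0=2 → after 1×micro: 2 ⇒ (c0=2, c1=2)

S1 state at macro-step 3 = 0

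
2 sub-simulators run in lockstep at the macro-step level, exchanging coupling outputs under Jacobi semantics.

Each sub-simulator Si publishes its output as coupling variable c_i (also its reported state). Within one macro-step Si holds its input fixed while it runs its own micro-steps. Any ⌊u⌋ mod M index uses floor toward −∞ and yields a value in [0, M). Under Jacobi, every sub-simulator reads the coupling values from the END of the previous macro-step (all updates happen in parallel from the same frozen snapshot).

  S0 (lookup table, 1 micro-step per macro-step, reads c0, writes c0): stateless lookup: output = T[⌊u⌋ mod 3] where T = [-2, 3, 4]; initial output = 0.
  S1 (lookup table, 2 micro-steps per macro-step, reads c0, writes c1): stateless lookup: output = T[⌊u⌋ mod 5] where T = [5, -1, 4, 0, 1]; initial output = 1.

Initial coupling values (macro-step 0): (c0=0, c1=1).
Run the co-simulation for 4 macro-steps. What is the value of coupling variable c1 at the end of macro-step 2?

c1 at macro-step 2 = 0

macro 1: S0 reads c0=0 → after 1×micro: -2; S1 reads c0=0 → after 2×micro: 5 ⇒ (c0=-2, c1=5)
macro 2: S0 reads c0=-2 → after 1×micro: 3; S1 reads c0=-2 → after 2×micro: 0 ⇒ (c0=3, c1=0)
macro 3: S0 reads c0=3 → after 1×micro: -2; S1 reads c0=3 → after 2×micro: 0 ⇒ (c0=-2, c1=0)
macro 4: S0 reads c0=-2 → after 1×micro: 3; S1 reads c0=-2 → after 2×micro: 0 ⇒ (c0=3, c1=0)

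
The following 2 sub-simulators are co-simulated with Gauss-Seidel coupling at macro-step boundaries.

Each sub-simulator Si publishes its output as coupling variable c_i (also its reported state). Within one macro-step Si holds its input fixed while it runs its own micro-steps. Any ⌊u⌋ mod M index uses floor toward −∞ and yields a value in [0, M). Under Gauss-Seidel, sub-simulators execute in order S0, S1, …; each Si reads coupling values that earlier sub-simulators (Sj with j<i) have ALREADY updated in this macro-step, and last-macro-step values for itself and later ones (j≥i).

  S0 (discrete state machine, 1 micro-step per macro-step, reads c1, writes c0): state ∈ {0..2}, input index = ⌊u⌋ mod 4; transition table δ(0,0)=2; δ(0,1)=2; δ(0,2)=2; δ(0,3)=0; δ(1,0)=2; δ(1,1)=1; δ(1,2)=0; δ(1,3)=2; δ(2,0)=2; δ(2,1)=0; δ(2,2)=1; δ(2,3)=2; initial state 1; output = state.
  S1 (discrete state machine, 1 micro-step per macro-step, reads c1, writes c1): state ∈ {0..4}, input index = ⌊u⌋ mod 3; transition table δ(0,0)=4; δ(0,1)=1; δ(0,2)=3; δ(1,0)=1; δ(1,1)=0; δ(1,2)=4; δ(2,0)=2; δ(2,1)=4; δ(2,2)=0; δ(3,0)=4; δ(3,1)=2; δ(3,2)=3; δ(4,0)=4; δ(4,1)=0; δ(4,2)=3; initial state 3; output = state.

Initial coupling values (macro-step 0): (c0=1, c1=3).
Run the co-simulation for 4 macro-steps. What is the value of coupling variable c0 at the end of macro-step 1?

c0 at macro-step 1 = 2

macro 1: S0 reads c1=3 → after 1×micro: 2; S1 reads c1=3 → after 1×micro: 4 ⇒ (c0=2, c1=4)
macro 2: S0 reads c1=4 → after 1×micro: 2; S1 reads c1=4 → after 1×micro: 0 ⇒ (c0=2, c1=0)
macro 3: S0 reads c1=0 → after 1×micro: 2; S1 reads c1=0 → after 1×micro: 4 ⇒ (c0=2, c1=4)
macro 4: S0 reads c1=4 → after 1×micro: 2; S1 reads c1=4 → after 1×micro: 0 ⇒ (c0=2, c1=0)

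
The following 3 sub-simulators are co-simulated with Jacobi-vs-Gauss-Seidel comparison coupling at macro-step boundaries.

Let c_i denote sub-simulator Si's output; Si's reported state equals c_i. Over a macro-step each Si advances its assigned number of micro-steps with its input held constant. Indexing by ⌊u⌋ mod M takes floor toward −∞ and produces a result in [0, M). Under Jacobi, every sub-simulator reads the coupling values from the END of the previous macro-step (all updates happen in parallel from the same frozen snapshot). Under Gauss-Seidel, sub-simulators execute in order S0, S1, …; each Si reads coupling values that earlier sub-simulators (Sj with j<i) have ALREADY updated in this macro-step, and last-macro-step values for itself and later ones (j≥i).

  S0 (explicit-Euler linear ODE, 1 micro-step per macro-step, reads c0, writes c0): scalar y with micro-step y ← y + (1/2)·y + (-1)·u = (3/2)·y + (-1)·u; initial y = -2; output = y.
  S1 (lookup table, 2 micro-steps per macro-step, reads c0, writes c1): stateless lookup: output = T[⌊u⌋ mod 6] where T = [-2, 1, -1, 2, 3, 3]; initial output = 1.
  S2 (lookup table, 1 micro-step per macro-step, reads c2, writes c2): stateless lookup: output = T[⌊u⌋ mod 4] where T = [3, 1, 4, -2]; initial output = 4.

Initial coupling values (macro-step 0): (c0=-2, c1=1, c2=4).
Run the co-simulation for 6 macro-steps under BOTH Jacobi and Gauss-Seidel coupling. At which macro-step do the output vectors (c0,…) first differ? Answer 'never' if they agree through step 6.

[Jacobi] macro 1: S0 reads c0=-2 → after 1×micro: -1; S1 reads c0=-2 → after 2×micro: 3; S2 reads c2=4 → after 1×micro: 3 ⇒ (c0=-1, c1=3, c2=3)
[Jacobi] macro 2: S0 reads c0=-1 → after 1×micro: -1/2; S1 reads c0=-1 → after 2×micro: 3; S2 reads c2=3 → after 1×micro: -2 ⇒ (c0=-1/2, c1=3, c2=-2)
[Jacobi] macro 3: S0 reads c0=-1/2 → after 1×micro: -1/4; S1 reads c0=-1/2 → after 2×micro: 3; S2 reads c2=-2 → after 1×micro: 4 ⇒ (c0=-1/4, c1=3, c2=4)
[Jacobi] macro 4: S0 reads c0=-1/4 → after 1×micro: -1/8; S1 reads c0=-1/4 → after 2×micro: 3; S2 reads c2=4 → after 1×micro: 3 ⇒ (c0=-1/8, c1=3, c2=3)
[Jacobi] macro 5: S0 reads c0=-1/8 → after 1×micro: -1/16; S1 reads c0=-1/8 → after 2×micro: 3; S2 reads c2=3 → after 1×micro: -2 ⇒ (c0=-1/16, c1=3, c2=-2)
[Jacobi] macro 6: S0 reads c0=-1/16 → after 1×micro: -1/32; S1 reads c0=-1/16 → after 2×micro: 3; S2 reads c2=-2 → after 1×micro: 4 ⇒ (c0=-1/32, c1=3, c2=4)
[Gauss-Seidel] macro 1: S0 reads c0=-2 → after 1×micro: -1; S1 reads c0=-1 → after 2×micro: 3; S2 reads c2=4 → after 1×micro: 3 ⇒ (c0=-1, c1=3, c2=3)
[Gauss-Seidel] macro 2: S0 reads c0=-1 → after 1×micro: -1/2; S1 reads c0=-1/2 → after 2×micro: 3; S2 reads c2=3 → after 1×micro: -2 ⇒ (c0=-1/2, c1=3, c2=-2)
[Gauss-Seidel] macro 3: S0 reads c0=-1/2 → after 1×micro: -1/4; S1 reads c0=-1/4 → after 2×micro: 3; S2 reads c2=-2 → after 1×micro: 4 ⇒ (c0=-1/4, c1=3, c2=4)
[Gauss-Seidel] macro 4: S0 reads c0=-1/4 → after 1×micro: -1/8; S1 reads c0=-1/8 → after 2×micro: 3; S2 reads c2=4 → after 1×micro: 3 ⇒ (c0=-1/8, c1=3, c2=3)
[Gauss-Seidel] macro 5: S0 reads c0=-1/8 → after 1×micro: -1/16; S1 reads c0=-1/16 → after 2×micro: 3; S2 reads c2=3 → after 1×micro: -2 ⇒ (c0=-1/16, c1=3, c2=-2)
[Gauss-Seidel] macro 6: S0 reads c0=-1/16 → after 1×micro: -1/32; S1 reads c0=-1/32 → after 2×micro: 3; S2 reads c2=-2 → after 1×micro: 4 ⇒ (c0=-1/32, c1=3, c2=4)

first divergence at macro-step: never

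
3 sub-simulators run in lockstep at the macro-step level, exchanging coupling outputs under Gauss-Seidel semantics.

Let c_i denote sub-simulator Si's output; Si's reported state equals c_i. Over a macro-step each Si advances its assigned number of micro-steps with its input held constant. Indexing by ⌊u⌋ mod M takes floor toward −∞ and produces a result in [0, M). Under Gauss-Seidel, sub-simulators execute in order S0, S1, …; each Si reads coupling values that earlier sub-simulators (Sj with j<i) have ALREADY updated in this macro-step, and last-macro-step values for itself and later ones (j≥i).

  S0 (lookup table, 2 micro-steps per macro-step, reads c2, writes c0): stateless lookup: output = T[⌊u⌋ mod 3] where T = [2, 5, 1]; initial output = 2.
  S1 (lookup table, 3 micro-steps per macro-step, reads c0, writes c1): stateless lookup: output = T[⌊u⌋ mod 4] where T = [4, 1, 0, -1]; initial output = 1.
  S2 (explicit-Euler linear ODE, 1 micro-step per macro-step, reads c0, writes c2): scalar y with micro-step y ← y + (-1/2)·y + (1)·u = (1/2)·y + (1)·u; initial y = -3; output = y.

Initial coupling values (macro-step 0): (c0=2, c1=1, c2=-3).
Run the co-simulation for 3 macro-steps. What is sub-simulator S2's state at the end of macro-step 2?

macro 1: S0 reads c2=-3 → after 2×micro: 2; S1 reads c0=2 → after 3×micro: 0; S2 reads c0=2 → after 1×micro: 1/2 ⇒ (c0=2, c1=0, c2=1/2)
macro 2: S0 reads c2=1/2 → after 2×micro: 2; S1 reads c0=2 → after 3×micro: 0; S2 reads c0=2 → after 1×micro: 9/4 ⇒ (c0=2, c1=0, c2=9/4)
macro 3: S0 reads c2=9/4 → after 2×micro: 1; S1 reads c0=1 → after 3×micro: 1; S2 reads c0=1 → after 1×micro: 17/8 ⇒ (c0=1, c1=1, c2=17/8)

S2 state at macro-step 2 = 9/4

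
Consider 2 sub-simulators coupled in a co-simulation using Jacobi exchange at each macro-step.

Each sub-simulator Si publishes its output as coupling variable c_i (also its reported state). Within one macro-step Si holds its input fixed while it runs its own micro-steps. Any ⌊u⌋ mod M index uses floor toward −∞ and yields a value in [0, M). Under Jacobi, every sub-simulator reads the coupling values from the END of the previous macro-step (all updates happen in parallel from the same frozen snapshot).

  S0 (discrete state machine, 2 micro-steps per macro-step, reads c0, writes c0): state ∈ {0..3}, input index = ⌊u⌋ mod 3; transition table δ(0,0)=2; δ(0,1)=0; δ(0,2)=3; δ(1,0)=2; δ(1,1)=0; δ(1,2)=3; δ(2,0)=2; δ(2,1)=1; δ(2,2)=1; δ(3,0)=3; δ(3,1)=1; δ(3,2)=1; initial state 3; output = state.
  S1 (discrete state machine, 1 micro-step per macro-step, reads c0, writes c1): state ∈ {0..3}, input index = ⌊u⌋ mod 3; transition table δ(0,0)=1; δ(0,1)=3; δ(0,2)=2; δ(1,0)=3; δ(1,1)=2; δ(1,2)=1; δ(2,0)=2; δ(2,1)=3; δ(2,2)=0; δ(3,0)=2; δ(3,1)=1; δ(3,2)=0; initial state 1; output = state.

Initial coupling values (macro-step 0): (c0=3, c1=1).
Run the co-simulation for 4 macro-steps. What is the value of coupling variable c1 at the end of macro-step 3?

c1 at macro-step 3 = 2

macro 1: S0 reads c0=3 → after 2×micro: 3; S1 reads c0=3 → after 1×micro: 3 ⇒ (c0=3, c1=3)
macro 2: S0 reads c0=3 → after 2×micro: 3; S1 reads c0=3 → after 1×micro: 2 ⇒ (c0=3, c1=2)
macro 3: S0 reads c0=3 → after 2×micro: 3; S1 reads c0=3 → after 1×micro: 2 ⇒ (c0=3, c1=2)
macro 4: S0 reads c0=3 → after 2×micro: 3; S1 reads c0=3 → after 1×micro: 2 ⇒ (c0=3, c1=2)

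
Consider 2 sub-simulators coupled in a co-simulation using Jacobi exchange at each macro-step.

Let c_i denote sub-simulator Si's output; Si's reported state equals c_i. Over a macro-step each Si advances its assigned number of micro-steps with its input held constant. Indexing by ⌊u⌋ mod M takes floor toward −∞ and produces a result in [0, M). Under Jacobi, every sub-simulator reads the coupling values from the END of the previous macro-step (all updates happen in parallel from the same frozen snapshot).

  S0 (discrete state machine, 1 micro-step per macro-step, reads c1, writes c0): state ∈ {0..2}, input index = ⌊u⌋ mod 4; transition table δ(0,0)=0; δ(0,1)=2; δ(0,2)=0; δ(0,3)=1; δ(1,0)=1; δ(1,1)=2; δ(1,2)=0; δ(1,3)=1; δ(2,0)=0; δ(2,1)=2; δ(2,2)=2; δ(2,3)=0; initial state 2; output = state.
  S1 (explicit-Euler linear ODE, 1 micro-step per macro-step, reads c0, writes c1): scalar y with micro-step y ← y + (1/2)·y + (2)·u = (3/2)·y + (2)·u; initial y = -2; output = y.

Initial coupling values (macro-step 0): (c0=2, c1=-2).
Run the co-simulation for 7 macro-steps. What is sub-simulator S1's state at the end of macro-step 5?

macro 1: S0 reads c1=-2 → after 1×micro: 2; S1 reads c0=2 → after 1×micro: 1 ⇒ (c0=2, c1=1)
macro 2: S0 reads c1=1 → after 1×micro: 2; S1 reads c0=2 → after 1×micro: 11/2 ⇒ (c0=2, c1=11/2)
macro 3: S0 reads c1=11/2 → after 1×micro: 2; S1 reads c0=2 → after 1×micro: 49/4 ⇒ (c0=2, c1=49/4)
macro 4: S0 reads c1=49/4 → after 1×micro: 0; S1 reads c0=2 → after 1×micro: 179/8 ⇒ (c0=0, c1=179/8)
macro 5: S0 reads c1=179/8 → after 1×micro: 0; S1 reads c0=0 → after 1×micro: 537/16 ⇒ (c0=0, c1=537/16)
macro 6: S0 reads c1=537/16 → after 1×micro: 2; S1 reads c0=0 → after 1×micro: 1611/32 ⇒ (c0=2, c1=1611/32)
macro 7: S0 reads c1=1611/32 → after 1×micro: 2; S1 reads c0=2 → after 1×micro: 5089/64 ⇒ (c0=2, c1=5089/64)

S1 state at macro-step 5 = 537/16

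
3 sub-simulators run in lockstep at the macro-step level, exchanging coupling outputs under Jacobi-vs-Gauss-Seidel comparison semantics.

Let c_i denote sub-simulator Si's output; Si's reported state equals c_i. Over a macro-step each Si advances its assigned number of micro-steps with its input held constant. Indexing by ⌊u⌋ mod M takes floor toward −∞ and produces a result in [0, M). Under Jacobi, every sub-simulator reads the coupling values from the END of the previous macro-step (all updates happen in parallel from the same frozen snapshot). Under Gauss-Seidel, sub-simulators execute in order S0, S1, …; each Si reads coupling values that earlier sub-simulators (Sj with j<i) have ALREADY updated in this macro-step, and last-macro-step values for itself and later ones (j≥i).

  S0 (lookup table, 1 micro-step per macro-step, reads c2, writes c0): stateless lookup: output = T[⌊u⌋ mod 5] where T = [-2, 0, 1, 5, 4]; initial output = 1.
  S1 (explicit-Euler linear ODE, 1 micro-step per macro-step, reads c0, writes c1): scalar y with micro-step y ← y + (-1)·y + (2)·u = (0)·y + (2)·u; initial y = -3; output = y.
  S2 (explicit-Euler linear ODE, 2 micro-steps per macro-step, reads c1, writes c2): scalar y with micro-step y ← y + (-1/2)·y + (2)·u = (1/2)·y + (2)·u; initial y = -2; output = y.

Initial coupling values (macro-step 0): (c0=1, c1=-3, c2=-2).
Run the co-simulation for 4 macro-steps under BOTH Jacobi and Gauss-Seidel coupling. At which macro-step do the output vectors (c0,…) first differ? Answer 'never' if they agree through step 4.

first divergence at macro-step: 1

[Jacobi] macro 1: S0 reads c2=-2 → after 1×micro: 5; S1 reads c0=1 → after 1×micro: 2; S2 reads c1=-3 → after 2×micro: -19/2 ⇒ (c0=5, c1=2, c2=-19/2)
[Jacobi] macro 2: S0 reads c2=-19/2 → after 1×micro: -2; S1 reads c0=5 → after 1×micro: 10; S2 reads c1=2 → after 2×micro: 29/8 ⇒ (c0=-2, c1=10, c2=29/8)
[Jacobi] macro 3: S0 reads c2=29/8 → after 1×micro: 5; S1 reads c0=-2 → after 1×micro: -4; S2 reads c1=10 → after 2×micro: 989/32 ⇒ (c0=5, c1=-4, c2=989/32)
[Jacobi] macro 4: S0 reads c2=989/32 → after 1×micro: -2; S1 reads c0=5 → after 1×micro: 10; S2 reads c1=-4 → after 2×micro: -547/128 ⇒ (c0=-2, c1=10, c2=-547/128)
[Gauss-Seidel] macro 1: S0 reads c2=-2 → after 1×micro: 5; S1 reads c0=5 → after 1×micro: 10; S2 reads c1=10 → after 2×micro: 59/2 ⇒ (c0=5, c1=10, c2=59/2)
[Gauss-Seidel] macro 2: S0 reads c2=59/2 → after 1×micro: 4; S1 reads c0=4 → after 1×micro: 8; S2 reads c1=8 → after 2×micro: 251/8 ⇒ (c0=4, c1=8, c2=251/8)
[Gauss-Seidel] macro 3: S0 reads c2=251/8 → after 1×micro: 0; S1 reads c0=0 → after 1×micro: 0; S2 reads c1=0 → after 2×micro: 251/32 ⇒ (c0=0, c1=0, c2=251/32)
[Gauss-Seidel] macro 4: S0 reads c2=251/32 → after 1×micro: 1; S1 reads c0=1 → after 1×micro: 2; S2 reads c1=2 → after 2×micro: 1019/128 ⇒ (c0=1, c1=2, c2=1019/128)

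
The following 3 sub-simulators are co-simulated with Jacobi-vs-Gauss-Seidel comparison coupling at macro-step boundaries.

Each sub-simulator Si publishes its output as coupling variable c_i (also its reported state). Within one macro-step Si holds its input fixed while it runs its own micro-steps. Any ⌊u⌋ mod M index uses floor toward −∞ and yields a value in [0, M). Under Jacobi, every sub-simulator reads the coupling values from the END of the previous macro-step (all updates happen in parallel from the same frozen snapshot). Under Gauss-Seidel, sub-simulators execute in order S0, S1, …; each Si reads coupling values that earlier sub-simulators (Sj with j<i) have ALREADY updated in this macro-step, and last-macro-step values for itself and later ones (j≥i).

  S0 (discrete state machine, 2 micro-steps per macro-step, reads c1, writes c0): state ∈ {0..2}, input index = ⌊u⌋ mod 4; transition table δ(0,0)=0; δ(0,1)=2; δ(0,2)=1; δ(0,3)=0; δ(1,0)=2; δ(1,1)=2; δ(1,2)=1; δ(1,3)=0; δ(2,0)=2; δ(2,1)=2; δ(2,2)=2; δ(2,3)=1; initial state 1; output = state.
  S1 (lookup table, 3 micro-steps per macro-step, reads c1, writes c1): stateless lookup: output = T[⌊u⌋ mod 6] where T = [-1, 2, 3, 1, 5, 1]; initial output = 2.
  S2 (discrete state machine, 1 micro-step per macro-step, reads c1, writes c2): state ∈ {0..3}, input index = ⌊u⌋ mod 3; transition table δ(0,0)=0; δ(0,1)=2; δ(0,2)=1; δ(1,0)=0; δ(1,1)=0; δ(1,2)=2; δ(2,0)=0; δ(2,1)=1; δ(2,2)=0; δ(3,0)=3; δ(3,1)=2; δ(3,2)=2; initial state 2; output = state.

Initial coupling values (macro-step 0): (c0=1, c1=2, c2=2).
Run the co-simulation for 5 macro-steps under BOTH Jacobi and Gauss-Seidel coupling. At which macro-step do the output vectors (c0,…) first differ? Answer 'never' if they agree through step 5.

[Jacobi] macro 1: S0 reads c1=2 → after 2×micro: 1; S1 reads c1=2 → after 3×micro: 3; S2 reads c1=2 → after 1×micro: 0 ⇒ (c0=1, c1=3, c2=0)
[Jacobi] macro 2: S0 reads c1=3 → after 2×micro: 0; S1 reads c1=3 → after 3×micro: 1; S2 reads c1=3 → after 1×micro: 0 ⇒ (c0=0, c1=1, c2=0)
[Jacobi] macro 3: S0 reads c1=1 → after 2×micro: 2; S1 reads c1=1 → after 3×micro: 2; S2 reads c1=1 → after 1×micro: 2 ⇒ (c0=2, c1=2, c2=2)
[Jacobi] macro 4: S0 reads c1=2 → after 2×micro: 2; S1 reads c1=2 → after 3×micro: 3; S2 reads c1=2 → after 1×micro: 0 ⇒ (c0=2, c1=3, c2=0)
[Jacobi] macro 5: S0 reads c1=3 → after 2×micro: 0; S1 reads c1=3 → after 3×micro: 1; S2 reads c1=3 → after 1×micro: 0 ⇒ (c0=0, c1=1, c2=0)
[Gauss-Seidel] macro 1: S0 reads c1=2 → after 2×micro: 1; S1 reads c1=2 → after 3×micro: 3; S2 reads c1=3 → after 1×micro: 0 ⇒ (c0=1, c1=3, c2=0)
[Gauss-Seidel] macro 2: S0 reads c1=3 → after 2×micro: 0; S1 reads c1=3 → after 3×micro: 1; S2 reads c1=1 → after 1×micro: 2 ⇒ (c0=0, c1=1, c2=2)
[Gauss-Seidel] macro 3: S0 reads c1=1 → after 2×micro: 2; S1 reads c1=1 → after 3×micro: 2; S2 reads c1=2 → after 1×micro: 0 ⇒ (c0=2, c1=2, c2=0)
[Gauss-Seidel] macro 4: S0 reads c1=2 → after 2×micro: 2; S1 reads c1=2 → after 3×micro: 3; S2 reads c1=3 → after 1×micro: 0 ⇒ (c0=2, c1=3, c2=0)
[Gauss-Seidel] macro 5: S0 reads c1=3 → after 2×micro: 0; S1 reads c1=3 → after 3×micro: 1; S2 reads c1=1 → after 1×micro: 2 ⇒ (c0=0, c1=1, c2=2)

first divergence at macro-step: 2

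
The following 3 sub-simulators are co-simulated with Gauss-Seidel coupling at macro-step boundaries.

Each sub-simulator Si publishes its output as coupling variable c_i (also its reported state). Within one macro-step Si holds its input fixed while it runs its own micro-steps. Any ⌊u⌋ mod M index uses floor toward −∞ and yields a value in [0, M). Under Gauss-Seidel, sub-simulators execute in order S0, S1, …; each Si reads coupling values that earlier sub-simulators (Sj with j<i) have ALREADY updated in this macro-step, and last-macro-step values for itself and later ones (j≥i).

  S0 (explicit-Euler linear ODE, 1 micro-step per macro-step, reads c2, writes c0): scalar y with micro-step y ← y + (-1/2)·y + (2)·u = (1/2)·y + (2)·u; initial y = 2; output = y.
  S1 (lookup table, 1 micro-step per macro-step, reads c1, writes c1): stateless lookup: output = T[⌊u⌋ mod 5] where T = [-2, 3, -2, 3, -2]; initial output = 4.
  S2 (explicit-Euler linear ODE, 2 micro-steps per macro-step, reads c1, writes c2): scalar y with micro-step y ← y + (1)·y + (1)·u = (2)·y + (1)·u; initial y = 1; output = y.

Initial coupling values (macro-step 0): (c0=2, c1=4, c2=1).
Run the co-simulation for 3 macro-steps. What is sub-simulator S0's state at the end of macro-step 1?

S0 state at macro-step 1 = 3

macro 1: S0 reads c2=1 → after 1×micro: 3; S1 reads c1=4 → after 1×micro: -2; S2 reads c1=-2 → after 2×micro: -2 ⇒ (c0=3, c1=-2, c2=-2)
macro 2: S0 reads c2=-2 → after 1×micro: -5/2; S1 reads c1=-2 → after 1×micro: 3; S2 reads c1=3 → after 2×micro: 1 ⇒ (c0=-5/2, c1=3, c2=1)
macro 3: S0 reads c2=1 → after 1×micro: 3/4; S1 reads c1=3 → after 1×micro: 3; S2 reads c1=3 → after 2×micro: 13 ⇒ (c0=3/4, c1=3, c2=13)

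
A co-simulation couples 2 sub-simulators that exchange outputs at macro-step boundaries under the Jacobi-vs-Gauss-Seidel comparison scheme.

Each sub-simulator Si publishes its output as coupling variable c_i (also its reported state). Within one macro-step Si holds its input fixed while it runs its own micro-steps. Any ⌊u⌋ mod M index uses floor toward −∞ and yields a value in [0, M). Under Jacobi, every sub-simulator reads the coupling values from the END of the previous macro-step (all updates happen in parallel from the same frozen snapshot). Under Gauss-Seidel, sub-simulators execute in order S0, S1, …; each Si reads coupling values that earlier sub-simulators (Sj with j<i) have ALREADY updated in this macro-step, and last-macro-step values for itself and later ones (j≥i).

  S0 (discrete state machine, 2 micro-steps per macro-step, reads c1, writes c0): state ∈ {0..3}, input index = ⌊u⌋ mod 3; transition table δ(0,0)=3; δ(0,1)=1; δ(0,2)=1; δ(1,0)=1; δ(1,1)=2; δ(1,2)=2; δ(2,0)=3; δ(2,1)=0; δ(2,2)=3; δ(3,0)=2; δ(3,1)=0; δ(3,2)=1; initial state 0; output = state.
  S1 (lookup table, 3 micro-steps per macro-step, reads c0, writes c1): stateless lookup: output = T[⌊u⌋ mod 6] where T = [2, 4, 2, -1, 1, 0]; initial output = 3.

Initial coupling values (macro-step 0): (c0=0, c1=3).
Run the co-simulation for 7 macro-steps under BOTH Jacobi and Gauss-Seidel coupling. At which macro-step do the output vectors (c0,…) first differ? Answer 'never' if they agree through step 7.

[Jacobi] macro 1: S0 reads c1=3 → after 2×micro: 2; S1 reads c0=0 → after 3×micro: 2 ⇒ (c0=2, c1=2)
[Jacobi] macro 2: S0 reads c1=2 → after 2×micro: 1; S1 reads c0=2 → after 3×micro: 2 ⇒ (c0=1, c1=2)
[Jacobi] macro 3: S0 reads c1=2 → after 2×micro: 3; S1 reads c0=1 → after 3×micro: 4 ⇒ (c0=3, c1=4)
[Jacobi] macro 4: S0 reads c1=4 → after 2×micro: 1; S1 reads c0=3 → after 3×micro: -1 ⇒ (c0=1, c1=-1)
[Jacobi] macro 5: S0 reads c1=-1 → after 2×micro: 3; S1 reads c0=1 → after 3×micro: 4 ⇒ (c0=3, c1=4)
[Jacobi] macro 6: S0 reads c1=4 → after 2×micro: 1; S1 reads c0=3 → after 3×micro: -1 ⇒ (c0=1, c1=-1)
[Jacobi] macro 7: S0 reads c1=-1 → after 2×micro: 3; S1 reads c0=1 → after 3×micro: 4 ⇒ (c0=3, c1=4)
[Gauss-Seidel] macro 1: S0 reads c1=3 → after 2×micro: 2; S1 reads c0=2 → after 3×micro: 2 ⇒ (c0=2, c1=2)
[Gauss-Seidel] macro 2: S0 reads c1=2 → after 2×micro: 1; S1 reads c0=1 → after 3×micro: 4 ⇒ (c0=1, c1=4)
[Gauss-Seidel] macro 3: S0 reads c1=4 → after 2×micro: 0; S1 reads c0=0 → after 3×micro: 2 ⇒ (c0=0, c1=2)
[Gauss-Seidel] macro 4: S0 reads c1=2 → after 2×micro: 2; S1 reads c0=2 → after 3×micro: 2 ⇒ (c0=2, c1=2)
[Gauss-Seidel] macro 5: S0 reads c1=2 → after 2×micro: 1; S1 reads c0=1 → after 3×micro: 4 ⇒ (c0=1, c1=4)
[Gauss-Seidel] macro 6: S0 reads c1=4 → after 2×micro: 0; S1 reads c0=0 → after 3×micro: 2 ⇒ (c0=0, c1=2)
[Gauss-Seidel] macro 7: S0 reads c1=2 → after 2×micro: 2; S1 reads c0=2 → after 3×micro: 2 ⇒ (c0=2, c1=2)

first divergence at macro-step: 2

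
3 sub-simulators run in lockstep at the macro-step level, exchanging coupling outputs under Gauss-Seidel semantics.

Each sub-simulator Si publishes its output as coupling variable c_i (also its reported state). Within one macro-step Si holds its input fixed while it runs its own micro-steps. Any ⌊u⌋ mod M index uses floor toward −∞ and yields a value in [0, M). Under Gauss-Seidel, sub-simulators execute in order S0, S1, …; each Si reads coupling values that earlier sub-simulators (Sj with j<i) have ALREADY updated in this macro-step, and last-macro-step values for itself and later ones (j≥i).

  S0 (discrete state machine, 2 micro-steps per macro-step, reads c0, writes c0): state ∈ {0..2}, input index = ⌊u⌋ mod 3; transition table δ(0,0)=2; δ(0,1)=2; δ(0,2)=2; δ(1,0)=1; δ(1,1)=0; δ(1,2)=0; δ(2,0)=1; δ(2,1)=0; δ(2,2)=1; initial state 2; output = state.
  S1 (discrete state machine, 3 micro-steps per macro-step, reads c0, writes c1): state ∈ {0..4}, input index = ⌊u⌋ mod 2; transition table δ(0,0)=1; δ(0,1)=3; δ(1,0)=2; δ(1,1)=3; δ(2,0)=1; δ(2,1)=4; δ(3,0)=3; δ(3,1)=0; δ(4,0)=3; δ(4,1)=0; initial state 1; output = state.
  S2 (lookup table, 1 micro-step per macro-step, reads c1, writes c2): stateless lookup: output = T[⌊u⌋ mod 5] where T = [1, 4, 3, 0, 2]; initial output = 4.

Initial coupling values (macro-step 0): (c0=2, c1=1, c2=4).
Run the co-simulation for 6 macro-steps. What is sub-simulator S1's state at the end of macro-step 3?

S1 state at macro-step 3 = 3

macro 1: S0 reads c0=2 → after 2×micro: 0; S1 reads c0=0 → after 3×micro: 2; S2 reads c1=2 → after 1×micro: 3 ⇒ (c0=0, c1=2, c2=3)
macro 2: S0 reads c0=0 → after 2×micro: 1; S1 reads c0=1 → after 3×micro: 3; S2 reads c1=3 → after 1×micro: 0 ⇒ (c0=1, c1=3, c2=0)
macro 3: S0 reads c0=1 → after 2×micro: 2; S1 reads c0=2 → after 3×micro: 3; S2 reads c1=3 → after 1×micro: 0 ⇒ (c0=2, c1=3, c2=0)
macro 4: S0 reads c0=2 → after 2×micro: 0; S1 reads c0=0 → after 3×micro: 3; S2 reads c1=3 → after 1×micro: 0 ⇒ (c0=0, c1=3, c2=0)
macro 5: S0 reads c0=0 → after 2×micro: 1; S1 reads c0=1 → after 3×micro: 0; S2 reads c1=0 → after 1×micro: 1 ⇒ (c0=1, c1=0, c2=1)
macro 6: S0 reads c0=1 → after 2×micro: 2; S1 reads c0=2 → after 3×micro: 1; S2 reads c1=1 → after 1×micro: 4 ⇒ (c0=2, c1=1, c2=4)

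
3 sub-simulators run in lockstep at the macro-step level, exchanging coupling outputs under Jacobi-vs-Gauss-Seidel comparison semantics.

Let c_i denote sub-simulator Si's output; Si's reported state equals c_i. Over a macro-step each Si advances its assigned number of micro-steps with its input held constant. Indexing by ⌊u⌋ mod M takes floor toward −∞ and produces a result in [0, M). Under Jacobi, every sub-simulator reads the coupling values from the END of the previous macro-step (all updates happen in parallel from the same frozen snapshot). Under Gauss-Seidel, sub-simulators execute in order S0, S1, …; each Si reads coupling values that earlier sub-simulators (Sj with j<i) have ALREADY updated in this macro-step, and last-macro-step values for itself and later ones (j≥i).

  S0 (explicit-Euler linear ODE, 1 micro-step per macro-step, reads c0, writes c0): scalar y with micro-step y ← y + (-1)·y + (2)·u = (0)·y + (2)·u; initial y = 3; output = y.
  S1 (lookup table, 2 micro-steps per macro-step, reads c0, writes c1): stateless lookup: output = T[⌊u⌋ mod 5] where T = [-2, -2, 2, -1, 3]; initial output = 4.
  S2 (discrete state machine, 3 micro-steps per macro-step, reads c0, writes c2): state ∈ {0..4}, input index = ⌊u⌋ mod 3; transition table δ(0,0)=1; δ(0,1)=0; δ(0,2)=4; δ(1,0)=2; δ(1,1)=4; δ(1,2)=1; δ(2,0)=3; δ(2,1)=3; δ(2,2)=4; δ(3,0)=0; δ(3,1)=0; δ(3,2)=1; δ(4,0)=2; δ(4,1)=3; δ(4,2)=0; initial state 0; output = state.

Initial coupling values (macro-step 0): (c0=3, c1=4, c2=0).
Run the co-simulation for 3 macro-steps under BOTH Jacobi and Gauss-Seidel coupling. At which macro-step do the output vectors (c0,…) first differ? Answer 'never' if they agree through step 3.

[Jacobi] macro 1: S0 reads c0=3 → after 1×micro: 6; S1 reads c0=3 → after 2×micro: -1; S2 reads c0=3 → after 3×micro: 3 ⇒ (c0=6, c1=-1, c2=3)
[Jacobi] macro 2: S0 reads c0=6 → after 1×micro: 12; S1 reads c0=6 → after 2×micro: -2; S2 reads c0=6 → after 3×micro: 2 ⇒ (c0=12, c1=-2, c2=2)
[Jacobi] macro 3: S0 reads c0=12 → after 1×micro: 24; S1 reads c0=12 → after 2×micro: 2; S2 reads c0=12 → after 3×micro: 1 ⇒ (c0=24, c1=2, c2=1)
[Gauss-Seidel] macro 1: S0 reads c0=3 → after 1×micro: 6; S1 reads c0=6 → after 2×micro: -2; S2 reads c0=6 → after 3×micro: 3 ⇒ (c0=6, c1=-2, c2=3)
[Gauss-Seidel] macro 2: S0 reads c0=6 → after 1×micro: 12; S1 reads c0=12 → after 2×micro: 2; S2 reads c0=12 → after 3×micro: 2 ⇒ (c0=12, c1=2, c2=2)
[Gauss-Seidel] macro 3: S0 reads c0=12 → after 1×micro: 24; S1 reads c0=24 → after 2×micro: 3; S2 reads c0=24 → after 3×micro: 1 ⇒ (c0=24, c1=3, c2=1)

first divergence at macro-step: 1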